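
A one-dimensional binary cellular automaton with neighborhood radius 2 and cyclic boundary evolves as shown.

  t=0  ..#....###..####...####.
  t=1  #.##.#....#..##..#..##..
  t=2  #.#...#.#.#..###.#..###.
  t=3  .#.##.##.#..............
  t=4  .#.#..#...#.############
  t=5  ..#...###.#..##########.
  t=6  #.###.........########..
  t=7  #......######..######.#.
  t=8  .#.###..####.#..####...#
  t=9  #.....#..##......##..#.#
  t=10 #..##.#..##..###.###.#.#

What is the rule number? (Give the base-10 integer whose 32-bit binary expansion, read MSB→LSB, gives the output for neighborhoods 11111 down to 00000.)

3259143539

  ##### -> #   bit 31 = 1  t=4,i=14
  ####. -> #   bit 30 = 1  t=0,i=14
  ###.# -> .   bit 29 = 0  t=2,i=15
  ###.. -> .   bit 28 = 0  t=0,i=9
  ##.## -> .   bit 27 = 0  t=3,i=5
  ##.#. -> .   bit 26 = 0  t=1,i=4
  ##..# -> #   bit 25 = 1  t=0,i=10
  ##... -> .   bit 24 = 0  t=0,i=16
  #.### -> .   bit 23 = 0  t=4,i=12
  #.##. -> #   bit 22 = 1  t=1,i=2
  #.#.# -> .   bit 21 = 0  t=2,i=0
  #.#.. -> .   bit 20 = 0  t=1,i=5
  #..## -> .   bit 19 = 0  t=0,i=11
  #..#. -> .   bit 18 = 0  t=1,i=16
  #...# -> #   bit 17 = 1  t=0,i=0
  #.... -> .   bit 16 = 0  t=0,i=4
  .#### -> #   bit 15 = 1  t=0,i=13
  .###. -> .   bit 14 = 0  t=0,i=8
  .##.# -> .   bit 13 = 0  t=1,i=3
  .##.. -> #   bit 12 = 1  t=1,i=14
  .#.## -> .   bit 11 = 0  t=1,i=1
  .#.#. -> #   bit 10 = 1  t=2,i=1
  .#..# -> .   bit 9 = 0  t=1,i=11
  .#... -> #   bit 8 = 1  t=0,i=3
  ..### -> .   bit 7 = 0  t=0,i=7
  ..##. -> #   bit 6 = 1  t=1,i=13
  ..#.# -> #   bit 5 = 1  t=1,i=0
  ..#.. -> #   bit 4 = 1  t=0,i=2
  ...## -> .   bit 3 = 0  t=0,i=6
  ...#. -> .   bit 2 = 0  t=0,i=1
  ....# -> #   bit 1 = 1  t=0,i=5
  ..... -> #   bit 0 = 1  t=3,i=12
  bits 11000010010000101001010101110011 = 3259143539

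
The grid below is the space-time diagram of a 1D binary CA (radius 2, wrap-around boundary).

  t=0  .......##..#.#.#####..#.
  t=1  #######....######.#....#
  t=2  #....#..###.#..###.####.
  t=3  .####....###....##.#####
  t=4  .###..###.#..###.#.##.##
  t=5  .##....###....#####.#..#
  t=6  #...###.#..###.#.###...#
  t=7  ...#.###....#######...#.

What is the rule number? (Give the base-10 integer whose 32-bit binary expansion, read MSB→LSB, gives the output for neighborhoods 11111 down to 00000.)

1688333615

  #####|.  b31=0 t=0,i=17
  ####.|#  b30=1 t=0,i=18
  ###.#|#  b29=1 t=1,i=16
  ###..|.  b28=0 t=0,i=19
  ##.##|.  b27=0 t=2,i=18
  ##.#.|#  b26=1 t=1,i=17
  ##..#|.  b25=0 t=0,i=9
  ##...|.  b24=0 t=1,i=7
  #.###|#  b23=1 t=0,i=15
  #.##.|.  b22=0 t=4,i=19
  #.#.#|#  b21=1 t=0,i=13
  #.#..|.  b20=0 t=1,i=18
  #..##|.  b19=0 t=2,i=7
  #..#.|.  b18=0 t=0,i=10
  #...#|.  b17=0 t=6,i=2
  #....|#  b16=1 t=0,i=0
  .####|#  b15=1 t=0,i=16
  .###.|#  b14=1 t=2,i=9
  .##.#|#  b13=1 t=3,i=17
  .##..|.  b12=0 t=0,i=8
  .#.##|#  b11=1 t=0,i=14
  .#.#.|#  b10=1 t=0,i=12
  .#..#|.  b9=0 t=2,i=6
  .#...|#  b8=1 t=0,i=23
  ..###|.  b7=0 t=1,i=11
  ..##.|.  b6=0 t=0,i=7
  ..#.#|#  b5=1 t=0,i=11
  ..#..|.  b4=0 t=0,i=22
  ...##|#  b3=1 t=0,i=6
  ...#.|#  b2=1 t=2,i=4
  ....#|#  b1=1 t=0,i=5
  .....|#  b0=1 t=0,i=1
  bits 01100100101000011110110100101111 = 1688333615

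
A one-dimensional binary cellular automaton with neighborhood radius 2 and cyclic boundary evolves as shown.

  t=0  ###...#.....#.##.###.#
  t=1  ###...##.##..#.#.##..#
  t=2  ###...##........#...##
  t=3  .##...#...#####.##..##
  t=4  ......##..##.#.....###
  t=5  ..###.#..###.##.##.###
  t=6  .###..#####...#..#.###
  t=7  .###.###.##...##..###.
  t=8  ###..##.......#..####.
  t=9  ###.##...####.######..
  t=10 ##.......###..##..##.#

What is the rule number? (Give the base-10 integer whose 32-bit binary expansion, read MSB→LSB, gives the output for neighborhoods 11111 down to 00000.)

1352199123

  #####|.  b31=0 t=2,i=0
  ####.|#  b30=1 t=0,i=1
  ###.#|.  b29=0 t=0,i=19
  ###..|#  b28=1 t=0,i=2
  ##.##|.  b27=0 t=0,i=16
  ##.#.|.  b26=0 t=4,i=12
  ##..#|.  b25=0 t=1,i=11
  ##...|.  b24=0 t=0,i=3
  #.###|#  b23=1 t=0,i=17
  #.##.|.  b22=0 t=0,i=14
  #.#.#|.  b21=0 t=1,i=15
  #.#..|#  b20=1 t=4,i=13
  #..##|#  b19=1 t=1,i=20
  #..#.|.  b18=0 t=1,i=12
  #...#|.  b17=0 t=0,i=4
  #....|.  b16=0 t=0,i=8
  .####|#  b15=1 t=0,i=0
  .###.|#  b14=1 t=0,i=18
  .##.#|#  b13=1 t=0,i=15
  .##..|.  b12=0 t=1,i=10
  .#.##|#  b11=1 t=0,i=13
  .#.#.|.  b10=0 t=1,i=14
  .#..#|#  b9=1 t=5,i=7
  .#...|#  b8=1 t=0,i=7
  ..###|#  b7=1 t=1,i=21
  ..##.|#  b6=1 t=1,i=6
  ..#.#|.  b5=0 t=0,i=12
  ..#..|#  b4=1 t=0,i=6
  ...##|.  b3=0 t=1,i=5
  ...#.|.  b2=0 t=0,i=5
  ....#|#  b1=1 t=0,i=10
  .....|#  b0=1 t=0,i=9
  bits 01010000100110001110101111010011 = 1352199123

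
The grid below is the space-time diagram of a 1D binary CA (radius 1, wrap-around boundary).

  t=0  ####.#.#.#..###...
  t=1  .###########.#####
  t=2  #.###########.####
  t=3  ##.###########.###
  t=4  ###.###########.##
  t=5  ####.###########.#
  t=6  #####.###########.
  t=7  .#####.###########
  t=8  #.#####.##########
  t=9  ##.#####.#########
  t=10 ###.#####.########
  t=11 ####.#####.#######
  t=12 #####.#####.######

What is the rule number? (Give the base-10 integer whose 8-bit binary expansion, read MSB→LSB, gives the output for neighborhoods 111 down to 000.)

247

  ### -> #   bit 7 = 1  t=0,i=1
  ##. -> #   bit 6 = 1  t=0,i=3
  #.# -> #   bit 5 = 1  t=0,i=4
  #.. -> #   bit 4 = 1  t=0,i=10
  .## -> .   bit 3 = 0  t=0,i=0
  .#. -> #   bit 2 = 1  t=0,i=5
  ..# -> #   bit 1 = 1  t=0,i=11
  ... -> #   bit 0 = 1  t=0,i=16
  bits 11110111 = 247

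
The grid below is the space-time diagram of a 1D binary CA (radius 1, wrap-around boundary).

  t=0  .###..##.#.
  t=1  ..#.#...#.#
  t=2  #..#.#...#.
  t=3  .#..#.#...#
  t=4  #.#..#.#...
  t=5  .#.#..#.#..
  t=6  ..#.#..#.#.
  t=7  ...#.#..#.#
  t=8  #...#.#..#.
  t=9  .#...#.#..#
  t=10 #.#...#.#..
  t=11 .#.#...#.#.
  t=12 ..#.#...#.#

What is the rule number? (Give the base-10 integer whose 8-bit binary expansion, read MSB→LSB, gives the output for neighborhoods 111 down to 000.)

  nb ###: next=#  (t=0,i=2, bit7=1)
  nb ##.: next=.  (t=0,i=3, bit6=0)
  nb #.#: next=#  (t=0,i=8, bit5=1)
  nb #..: next=#  (t=0,i=4, bit4=1)
  nb .##: next=.  (t=0,i=1, bit3=0)
  nb .#.: next=.  (t=0,i=9, bit2=0)
  nb ..#: next=.  (t=0,i=0, bit1=0)
  nb ...: next=.  (t=1,i=6, bit0=0)
  bits 10110000 = 176

176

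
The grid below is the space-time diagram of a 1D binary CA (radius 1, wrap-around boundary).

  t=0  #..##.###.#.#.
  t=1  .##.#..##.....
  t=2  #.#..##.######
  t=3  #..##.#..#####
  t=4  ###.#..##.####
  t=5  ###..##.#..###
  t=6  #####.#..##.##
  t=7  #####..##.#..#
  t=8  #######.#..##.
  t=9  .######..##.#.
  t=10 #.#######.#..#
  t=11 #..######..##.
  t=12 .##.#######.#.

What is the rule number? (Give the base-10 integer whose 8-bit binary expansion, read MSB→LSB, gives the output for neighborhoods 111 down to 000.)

211

  ###|#  b7=1 t=0,i=7
  ##.|#  b6=1 t=0,i=4
  #.#|.  b5=0 t=0,i=5
  #..|#  b4=1 t=0,i=1
  .##|.  b3=0 t=0,i=3
  .#.|.  b2=0 t=0,i=0
  ..#|#  b1=1 t=0,i=2
  ...|#  b0=1 t=1,i=10
  bits 11010011 = 211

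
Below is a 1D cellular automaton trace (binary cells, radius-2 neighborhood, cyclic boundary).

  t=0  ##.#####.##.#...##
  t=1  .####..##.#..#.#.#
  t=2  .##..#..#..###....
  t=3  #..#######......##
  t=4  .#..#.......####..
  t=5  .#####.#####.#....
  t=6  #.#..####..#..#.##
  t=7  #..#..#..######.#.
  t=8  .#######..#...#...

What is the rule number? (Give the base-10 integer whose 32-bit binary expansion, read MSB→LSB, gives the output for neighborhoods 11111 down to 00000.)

  nb #####: next=.  (t=0,i=5, bit31=0)
  nb ####.: next=.  (t=0,i=0, bit30=0)
  nb ###.#: next=#  (t=0,i=1, bit29=1)
  nb ###..: next=.  (t=1,i=4, bit28=0)
  nb ##.##: next=#  (t=0,i=2, bit27=1)
  nb ##.#.: next=.  (t=0,i=11, bit26=0)
  nb ##..#: next=#  (t=1,i=5, bit25=1)
  nb ##...: next=.  (t=2,i=14, bit24=0)
  nb #.###: next=#  (t=0,i=3, bit23=1)
  nb #.##.: next=.  (t=0,i=9, bit22=0)
  nb #.#.#: next=.  (t=1,i=15, bit21=0)
  nb #.#..: next=.  (t=0,i=12, bit20=0)
  nb #..##: next=.  (t=1,i=6, bit19=0)
  nb #..#.: next=#  (t=1,i=12, bit18=1)
  nb #...#: next=.  (t=0,i=14, bit17=0)
  nb #....: next=.  (t=2,i=15, bit16=0)
  nb .####: next=#  (t=0,i=4, bit15=1)
  nb .###.: next=.  (t=2,i=12, bit14=0)
  nb .##.#: next=#  (t=0,i=10, bit13=1)
  nb .##..: next=.  (t=2,i=2, bit12=0)
  nb .#.##: next=.  (t=1,i=0, bit11=0)
  nb .#.#.: next=.  (t=1,i=14, bit10=0)
  nb .#..#: next=#  (t=1,i=11, bit9=1)
  nb .#...: next=#  (t=0,i=13, bit8=1)
  nb ..###: next=.  (t=0,i=16, bit7=0)
  nb ..##.: next=.  (t=1,i=7, bit6=0)
  nb ..#.#: next=#  (t=1,i=13, bit5=1)
  nb ..#..: next=#  (t=2,i=5, bit4=1)
  nb ...##: next=#  (t=0,i=15, bit3=1)
  nb ...#.: next=.  (t=4,i=0, bit2=0)
  nb ....#: next=#  (t=2,i=17, bit1=1)
  nb .....: next=#  (t=2,i=16, bit0=1)
  bits 00101010100001001010001100111011 = 713335611

713335611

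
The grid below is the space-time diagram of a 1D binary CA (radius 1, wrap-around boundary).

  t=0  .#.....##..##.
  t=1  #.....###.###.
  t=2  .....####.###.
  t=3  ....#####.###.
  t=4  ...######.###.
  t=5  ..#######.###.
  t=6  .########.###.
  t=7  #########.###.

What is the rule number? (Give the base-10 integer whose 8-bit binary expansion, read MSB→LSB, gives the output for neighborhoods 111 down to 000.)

  nb ###: next=#  (t=1,i=7, bit7=1)
  nb ##.: next=#  (t=0,i=8, bit6=1)
  nb #.#: next=.  (t=1,i=9, bit5=0)
  nb #..: next=.  (t=0,i=2, bit4=0)
  nb .##: next=#  (t=0,i=7, bit3=1)
  nb .#.: next=.  (t=0,i=1, bit2=0)
  nb ..#: next=#  (t=0,i=0, bit1=1)
  nb ...: next=.  (t=0,i=3, bit0=0)
  bits 11001010 = 202

202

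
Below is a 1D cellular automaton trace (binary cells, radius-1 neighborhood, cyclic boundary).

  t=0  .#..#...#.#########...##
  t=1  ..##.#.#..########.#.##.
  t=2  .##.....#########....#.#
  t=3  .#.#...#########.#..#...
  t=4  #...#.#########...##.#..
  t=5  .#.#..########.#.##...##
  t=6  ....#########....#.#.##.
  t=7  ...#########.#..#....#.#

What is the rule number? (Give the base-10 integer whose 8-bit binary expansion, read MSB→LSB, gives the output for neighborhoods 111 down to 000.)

154

  nb ###: next=#  (t=0,i=11, bit7=1)
  nb ##.: next=.  (t=0,i=18, bit6=0)
  nb #.#: next=.  (t=0,i=0, bit5=0)
  nb #..: next=#  (t=0,i=2, bit4=1)
  nb .##: next=#  (t=0,i=10, bit3=1)
  nb .#.: next=.  (t=0,i=1, bit2=0)
  nb ..#: next=#  (t=0,i=3, bit1=1)
  nb ...: next=.  (t=0,i=6, bit0=0)
  bits 10011010 = 154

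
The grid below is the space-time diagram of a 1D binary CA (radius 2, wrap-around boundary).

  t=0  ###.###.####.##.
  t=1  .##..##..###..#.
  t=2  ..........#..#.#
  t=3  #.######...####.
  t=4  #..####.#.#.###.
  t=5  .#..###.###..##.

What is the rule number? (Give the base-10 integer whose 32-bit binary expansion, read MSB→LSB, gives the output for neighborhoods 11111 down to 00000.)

  ##### -> #   bit 31 = 1  t=3,i=4
  ####. -> #   bit 30 = 1  t=0,i=10
  ###.# -> #   bit 29 = 1  t=0,i=2
  ###.. -> .   bit 28 = 0  t=1,i=11
  ##.## -> .   bit 27 = 0  t=0,i=3
  ##.#. -> .   bit 26 = 0  t=3,i=15
  ##..# -> .   bit 25 = 0  t=1,i=3
  ##... -> #   bit 24 = 1  t=3,i=8
  #.### -> .   bit 23 = 0  t=0,i=0
  #.##. -> .   bit 22 = 0  t=0,i=13
  #.#.# -> #   bit 21 = 1  t=3,i=0
  #.#.. -> .   bit 20 = 0  t=2,i=15
  #..## -> .   bit 19 = 0  t=1,i=0
  #..#. -> #   bit 18 = 1  t=1,i=13
  #...# -> .   bit 17 = 0  t=3,i=9
  #.... -> .   bit 16 = 0  t=2,i=1
  .#### -> #   bit 15 = 1  t=0,i=9
  .###. -> #   bit 14 = 1  t=0,i=1
  .##.# -> #   bit 13 = 1  t=0,i=14
  .##.. -> .   bit 12 = 0  t=1,i=2
  .#.## -> .   bit 11 = 0  t=3,i=1
  .#.#. -> #   bit 10 = 1  t=2,i=14
  .#..# -> #   bit 9 = 1  t=1,i=15
  .#... -> #   bit 8 = 1  t=2,i=0
  ..### -> .   bit 7 = 0  t=1,i=9
  ..##. -> .   bit 6 = 0  t=1,i=1
  ..#.# -> #   bit 5 = 1  t=2,i=13
  ..#.. -> .   bit 4 = 0  t=1,i=14
  ...## -> #   bit 3 = 1  t=3,i=10
  ...#. -> .   bit 2 = 0  t=2,i=9
  ....# -> .   bit 1 = 0  t=2,i=8
  ..... -> #   bit 0 = 1  t=2,i=2
  bits 11100001001001001110011100101001 = 3777292073

3777292073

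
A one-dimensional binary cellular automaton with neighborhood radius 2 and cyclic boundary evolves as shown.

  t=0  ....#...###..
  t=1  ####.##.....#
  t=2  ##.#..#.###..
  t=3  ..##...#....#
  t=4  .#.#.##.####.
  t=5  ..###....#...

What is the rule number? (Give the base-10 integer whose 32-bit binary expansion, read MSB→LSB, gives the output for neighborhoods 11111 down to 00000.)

2755370247

  nb #####: next=#  (t=1,i=1, bit31=1)
  nb ####.: next=.  (t=1,i=2, bit30=0)
  nb ###.#: next=#  (t=1,i=3, bit29=1)
  nb ###..: next=.  (t=0,i=10, bit28=0)
  nb ##.##: next=.  (t=1,i=4, bit27=0)
  nb ##.#.: next=#  (t=2,i=2, bit26=1)
  nb ##..#: next=.  (t=2,i=11, bit25=0)
  nb ##...: next=.  (t=0,i=11, bit24=0)
  nb #.###: next=.  (t=2,i=8, bit23=0)
  nb #.##.: next=.  (t=1,i=5, bit22=0)
  nb #.#.#: next=#  (t=4,i=3, bit21=1)
  nb #.#..: next=#  (t=2,i=3, bit20=1)
  nb #..##: next=#  (t=2,i=12, bit19=1)
  nb #..#.: next=.  (t=2,i=5, bit18=0)
  nb #...#: next=#  (t=0,i=6, bit17=1)
  nb #....: next=#  (t=0,i=12, bit16=1)
  nb .####: next=#  (t=1,i=0, bit15=1)
  nb .###.: next=.  (t=0,i=9, bit14=0)
  nb .##.#: next=.  (t=2,i=1, bit13=0)
  nb .##..: next=#  (t=1,i=6, bit12=1)
  nb .#.##: next=#  (t=2,i=7, bit11=1)
  nb .#.#.: next=#  (t=4,i=2, bit10=1)
  nb .#..#: next=.  (t=2,i=4, bit9=0)
  nb .#...: next=#  (t=0,i=5, bit8=1)
  nb ..###: next=.  (t=0,i=8, bit7=0)
  nb ..##.: next=.  (t=2,i=0, bit6=0)
  nb ..#.#: next=.  (t=2,i=6, bit5=0)
  nb ..#..: next=.  (t=0,i=4, bit4=0)
  nb ...##: next=.  (t=0,i=7, bit3=0)
  nb ...#.: next=#  (t=0,i=3, bit2=1)
  nb ....#: next=#  (t=0,i=2, bit1=1)
  nb .....: next=#  (t=0,i=0, bit0=1)
  bits 10100100001110111001110100000111 = 2755370247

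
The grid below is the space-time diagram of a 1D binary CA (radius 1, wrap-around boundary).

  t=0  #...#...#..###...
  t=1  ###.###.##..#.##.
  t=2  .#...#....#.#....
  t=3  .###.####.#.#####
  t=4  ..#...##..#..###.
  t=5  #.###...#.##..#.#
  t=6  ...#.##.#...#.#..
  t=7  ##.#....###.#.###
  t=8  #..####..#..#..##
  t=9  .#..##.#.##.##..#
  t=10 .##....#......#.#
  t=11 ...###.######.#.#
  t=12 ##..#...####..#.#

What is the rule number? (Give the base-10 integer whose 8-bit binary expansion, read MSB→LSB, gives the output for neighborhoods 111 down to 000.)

  [7] ### => #  t=0,i=12
  [6] ##. => .  t=0,i=13
  [5] #.# => .  t=1,i=3
  [4] #.. => #  t=0,i=1
  [3] .## => .  t=0,i=11
  [2] .#. => #  t=0,i=0
  [1] ..# => .  t=0,i=3
  [0] ... => #  t=0,i=2
  bits 10010101 = 149

149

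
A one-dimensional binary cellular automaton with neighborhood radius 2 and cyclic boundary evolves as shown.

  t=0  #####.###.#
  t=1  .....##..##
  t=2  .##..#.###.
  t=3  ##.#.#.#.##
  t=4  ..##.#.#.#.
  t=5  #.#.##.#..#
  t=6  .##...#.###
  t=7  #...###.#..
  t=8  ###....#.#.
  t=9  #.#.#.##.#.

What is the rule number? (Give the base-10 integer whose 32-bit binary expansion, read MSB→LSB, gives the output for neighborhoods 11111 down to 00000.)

  #####|.  b31=0 t=0,i=1
  ####.|.  b30=0 t=0,i=3
  ###.#|.  b29=0 t=0,i=4
  ###..|#  b28=1 t=2,i=9
  ##.##|#  b27=1 t=0,i=5
  ##.#.|#  b26=1 t=3,i=2
  ##..#|#  b25=1 t=1,i=7
  ##...|.  b24=0 t=1,i=0
  #.###|#  b23=1 t=0,i=6
  #.##.|.  b22=0 t=5,i=4
  #.#.#|#  b21=1 t=3,i=3
  #.#..|.  b20=0 t=4,i=9
  #..##|#  b19=1 t=1,i=8
  #..#.|.  b18=0 t=2,i=4
  #...#|#  b17=1 t=4,i=0
  #....|#  b16=1 t=1,i=1
  .####|.  b15=0 t=0,i=0
  .###.|.  b14=0 t=0,i=7
  .##.#|.  b13=0 t=4,i=3
  .##..|.  b12=0 t=1,i=6
  .#.##|.  b11=0 t=2,i=6
  .#.#.|.  b10=0 t=3,i=4
  .#..#|#  b9=1 t=5,i=8
  .#...|#  b8=1 t=4,i=10
  ..###|.  b7=0 t=7,i=4
  ..##.|#  b6=1 t=1,i=5
  ..#.#|#  b5=1 t=2,i=5
  ..#..|#  b4=1 t=7,i=0
  ...##|.  b3=0 t=1,i=4
  ...#.|#  b2=1 t=6,i=5
  ....#|.  b1=0 t=1,i=3
  .....|#  b0=1 t=1,i=2
  bits 00011110101010110000001101110101 = 514524021

514524021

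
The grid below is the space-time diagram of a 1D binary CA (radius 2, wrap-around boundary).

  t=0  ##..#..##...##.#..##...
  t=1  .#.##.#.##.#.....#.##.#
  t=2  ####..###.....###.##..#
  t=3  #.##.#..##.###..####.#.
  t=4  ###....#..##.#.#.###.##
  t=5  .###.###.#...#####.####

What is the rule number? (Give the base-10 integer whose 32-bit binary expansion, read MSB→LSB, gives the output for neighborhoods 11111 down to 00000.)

2045549599

  ##### -> .   bit 31 = 0  t=2,i=1
  ####. -> #   bit 30 = 1  t=2,i=2
  ###.# -> #   bit 29 = 1  t=2,i=16
  ###.. -> #   bit 28 = 1  t=2,i=3
  ##.## -> #   bit 27 = 1  t=2,i=17
  ##.#. -> .   bit 26 = 0  t=0,i=14
  ##..# -> .   bit 25 = 0  t=0,i=2
  ##... -> #   bit 24 = 1  t=0,i=9
  #.### -> #   bit 23 = 1  t=3,i=11
  #.##. -> #   bit 22 = 1  t=1,i=3
  #.#.# -> #   bit 21 = 1  t=1,i=1
  #.#.. -> .   bit 20 = 0  t=0,i=15
  #..## -> #   bit 19 = 1  t=0,i=6
  #..#. -> #   bit 18 = 1  t=0,i=3
  #...# -> .   bit 17 = 0  t=0,i=10
  #.... -> .   bit 16 = 0  t=1,i=13
  .#### -> #   bit 15 = 1  t=2,i=0
  .###. -> .   bit 14 = 0  t=2,i=7
  .##.# -> .   bit 13 = 0  t=0,i=13
  .##.. -> #   bit 12 = 1  t=0,i=1
  .#.## -> #   bit 11 = 1  t=1,i=2
  .#.#. -> #   bit 10 = 1  t=1,i=0
  .#..# -> .   bit 9 = 0  t=0,i=5
  .#... -> .   bit 8 = 0  t=1,i=12
  ..### -> .   bit 7 = 0  t=2,i=6
  ..##. -> .   bit 6 = 0  t=0,i=0
  ..#.# -> .   bit 5 = 0  t=1,i=17
  ..#.. -> #   bit 4 = 1  t=0,i=4
  ...## -> #   bit 3 = 1  t=0,i=11
  ...#. -> #   bit 2 = 1  t=1,i=16
  ....# -> #   bit 1 = 1  t=1,i=15
  ..... -> #   bit 0 = 1  t=1,i=14
  bits 01111001111011001001110000011111 = 2045549599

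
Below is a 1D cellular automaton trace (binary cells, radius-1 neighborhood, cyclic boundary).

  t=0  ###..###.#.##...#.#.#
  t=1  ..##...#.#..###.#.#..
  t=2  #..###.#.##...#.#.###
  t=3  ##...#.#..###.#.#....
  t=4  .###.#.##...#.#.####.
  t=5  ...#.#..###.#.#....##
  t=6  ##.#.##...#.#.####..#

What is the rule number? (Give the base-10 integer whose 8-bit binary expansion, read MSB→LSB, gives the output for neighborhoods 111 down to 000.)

  ### -> .   bit 7 = 0  t=0,i=0
  ##. -> #   bit 6 = 1  t=0,i=2
  #.# -> .   bit 5 = 0  t=0,i=8
  #.. -> #   bit 4 = 1  t=0,i=3
  .## -> .   bit 3 = 0  t=0,i=5
  .#. -> #   bit 2 = 1  t=0,i=9
  ..# -> .   bit 1 = 0  t=0,i=4
  ... -> #   bit 0 = 1  t=0,i=14
  bits 01010101 = 85

85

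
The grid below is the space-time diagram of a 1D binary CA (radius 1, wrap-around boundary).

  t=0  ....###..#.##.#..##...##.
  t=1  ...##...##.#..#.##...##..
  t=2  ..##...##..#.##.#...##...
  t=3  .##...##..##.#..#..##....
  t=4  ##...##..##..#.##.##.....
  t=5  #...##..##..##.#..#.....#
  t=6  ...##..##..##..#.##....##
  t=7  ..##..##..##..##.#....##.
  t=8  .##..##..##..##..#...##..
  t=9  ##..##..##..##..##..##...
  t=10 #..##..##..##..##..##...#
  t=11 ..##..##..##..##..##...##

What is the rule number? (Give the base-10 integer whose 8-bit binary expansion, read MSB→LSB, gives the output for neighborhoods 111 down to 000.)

  ### -> .   bit 7 = 0  t=0,i=5
  ##. -> .   bit 6 = 0  t=0,i=6
  #.# -> .   bit 5 = 0  t=0,i=10
  #.. -> .   bit 4 = 0  t=0,i=7
  .## -> #   bit 3 = 1  t=0,i=4
  .#. -> #   bit 2 = 1  t=0,i=9
  ..# -> #   bit 1 = 1  t=0,i=3
  ... -> .   bit 0 = 0  t=0,i=0
  bits 00001110 = 14

14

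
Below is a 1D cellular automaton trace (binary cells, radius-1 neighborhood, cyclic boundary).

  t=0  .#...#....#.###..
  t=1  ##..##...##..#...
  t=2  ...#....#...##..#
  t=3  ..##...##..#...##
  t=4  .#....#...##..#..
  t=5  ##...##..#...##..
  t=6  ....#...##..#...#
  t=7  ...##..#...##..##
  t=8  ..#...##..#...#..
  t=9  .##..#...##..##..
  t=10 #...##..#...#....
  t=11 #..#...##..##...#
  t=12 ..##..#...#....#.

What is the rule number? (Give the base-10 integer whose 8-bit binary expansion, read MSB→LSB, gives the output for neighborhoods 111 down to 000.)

134

  ###|#  b7=1 t=0,i=13
  ##.|.  b6=0 t=0,i=14
  #.#|.  b5=0 t=0,i=11
  #..|.  b4=0 t=0,i=2
  .##|.  b3=0 t=0,i=12
  .#.|#  b2=1 t=0,i=1
  ..#|#  b1=1 t=0,i=0
  ...|.  b0=0 t=0,i=3
  bits 10000110 = 134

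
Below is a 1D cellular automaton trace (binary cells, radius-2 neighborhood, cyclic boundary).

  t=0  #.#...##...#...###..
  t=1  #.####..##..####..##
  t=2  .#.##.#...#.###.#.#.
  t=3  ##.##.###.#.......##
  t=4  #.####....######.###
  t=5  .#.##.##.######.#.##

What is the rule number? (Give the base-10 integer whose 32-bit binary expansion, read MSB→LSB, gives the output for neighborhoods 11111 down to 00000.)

3411518377

  [31] ##### => #  t=4,i=12
  [30] ####. => #  t=1,i=4
  [29] ###.# => .  t=1,i=0
  [28] ###.. => .  t=0,i=17
  [27] ##.## => #  t=1,i=1
  [26] ##.#. => .  t=2,i=5
  [25] ##..# => #  t=0,i=18
  [24] ##... => #  t=0,i=8
  [23] #.### => .  t=1,i=2
  [22] #.##. => #  t=2,i=3
  [21] #.#.# => .  t=2,i=16
  [20] #.#.. => #  t=0,i=2
  [19] #..## => .  t=1,i=7
  [18] #..#. => #  t=0,i=19
  [17] #...# => #  t=0,i=4
  [16] #.... => #  t=3,i=12
  [15] .#### => #  t=1,i=3
  [14] .###. => .  t=0,i=16
  [13] .##.# => #  t=2,i=4
  [12] .##.. => .  t=0,i=7
  [11] .#.## => .  t=2,i=2
  [10] .#.#. => .  t=0,i=1
  [9] .#..# => #  t=2,i=19
  [8] .#... => #  t=0,i=3
  [7] ..### => #  t=0,i=15
  [6] ..##. => .  t=0,i=6
  [5] ..#.# => #  t=0,i=0
  [4] ..#.. => .  t=0,i=11
  [3] ...## => #  t=0,i=5
  [2] ...#. => .  t=0,i=10
  [1] ....# => .  t=3,i=16
  [0] ..... => #  t=3,i=13
  bits 11001011010101111010001110101001 = 3411518377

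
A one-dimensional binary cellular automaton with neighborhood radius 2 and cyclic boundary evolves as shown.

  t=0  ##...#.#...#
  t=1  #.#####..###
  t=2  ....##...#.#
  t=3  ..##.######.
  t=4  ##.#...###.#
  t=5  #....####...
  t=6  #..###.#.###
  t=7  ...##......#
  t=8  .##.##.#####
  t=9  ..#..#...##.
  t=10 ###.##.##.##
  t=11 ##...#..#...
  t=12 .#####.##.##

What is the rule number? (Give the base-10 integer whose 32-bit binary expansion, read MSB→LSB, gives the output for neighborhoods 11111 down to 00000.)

  [31] ##### => #  t=1,i=4
  [30] ####. => #  t=1,i=5
  [29] ###.# => .  t=1,i=0
  [28] ###.. => .  t=0,i=1
  [27] ##.## => .  t=1,i=1
  [26] ##.#. => .  t=4,i=2
  [25] ##..# => .  t=1,i=7
  [24] ##... => #  t=0,i=2
  [23] #.### => .  t=1,i=2
  [22] #.##. => .  t=8,i=1
  [21] #.#.# => .  t=6,i=7
  [20] #.#.. => .  t=0,i=7
  [19] #..## => .  t=1,i=8
  [18] #..#. => #  t=9,i=4
  [17] #...# => #  t=0,i=3
  [16] #.... => .  t=2,i=1
  [15] .#### => .  t=1,i=3
  [14] .###. => #  t=0,i=0
  [13] .##.# => #  t=3,i=3
  [12] .##.. => #  t=2,i=5
  [11] .#.## => .  t=6,i=8
  [10] .#.#. => #  t=0,i=6
  [9] .#..# => .  t=9,i=3
  [8] .#... => .  t=0,i=8
  [7] ..### => #  t=0,i=11
  [6] ..##. => .  t=2,i=4
  [5] ..#.# => #  t=0,i=5
  [4] ..#.. => #  t=5,i=0
  [3] ...## => #  t=0,i=10
  [2] ...#. => #  t=0,i=4
  [1] ....# => #  t=2,i=2
  [0] ..... => #  t=7,i=7
  bits 11000001000001100111010010111111 = 3238425791

3238425791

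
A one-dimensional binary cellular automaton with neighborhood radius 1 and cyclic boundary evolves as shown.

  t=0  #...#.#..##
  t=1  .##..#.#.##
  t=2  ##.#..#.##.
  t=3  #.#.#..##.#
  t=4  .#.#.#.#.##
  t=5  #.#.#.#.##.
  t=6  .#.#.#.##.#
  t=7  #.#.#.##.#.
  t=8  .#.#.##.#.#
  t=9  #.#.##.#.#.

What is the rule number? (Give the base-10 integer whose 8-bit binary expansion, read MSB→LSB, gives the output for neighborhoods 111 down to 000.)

185

  ### -> #   bit 7 = 1  t=0,i=10
  ##. -> .   bit 6 = 0  t=0,i=0
  #.# -> #   bit 5 = 1  t=0,i=5
  #.. -> #   bit 4 = 1  t=0,i=1
  .## -> #   bit 3 = 1  t=0,i=9
  .#. -> .   bit 2 = 0  t=0,i=4
  ..# -> .   bit 1 = 0  t=0,i=3
  ... -> #   bit 0 = 1  t=0,i=2
  bits 10111001 = 185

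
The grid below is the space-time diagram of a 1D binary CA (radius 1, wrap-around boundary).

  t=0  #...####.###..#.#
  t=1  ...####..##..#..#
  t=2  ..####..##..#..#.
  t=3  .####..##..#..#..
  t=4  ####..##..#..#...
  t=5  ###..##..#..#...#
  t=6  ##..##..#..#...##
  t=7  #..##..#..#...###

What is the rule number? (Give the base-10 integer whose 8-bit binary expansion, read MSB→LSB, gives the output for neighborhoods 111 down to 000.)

  [7] ### => #  t=0,i=5
  [6] ##. => .  t=0,i=0
  [5] #.# => .  t=0,i=8
  [4] #.. => .  t=0,i=1
  [3] .## => #  t=0,i=4
  [2] .#. => .  t=0,i=14
  [1] ..# => #  t=0,i=3
  [0] ... => .  t=0,i=2
  bits 10001010 = 138

138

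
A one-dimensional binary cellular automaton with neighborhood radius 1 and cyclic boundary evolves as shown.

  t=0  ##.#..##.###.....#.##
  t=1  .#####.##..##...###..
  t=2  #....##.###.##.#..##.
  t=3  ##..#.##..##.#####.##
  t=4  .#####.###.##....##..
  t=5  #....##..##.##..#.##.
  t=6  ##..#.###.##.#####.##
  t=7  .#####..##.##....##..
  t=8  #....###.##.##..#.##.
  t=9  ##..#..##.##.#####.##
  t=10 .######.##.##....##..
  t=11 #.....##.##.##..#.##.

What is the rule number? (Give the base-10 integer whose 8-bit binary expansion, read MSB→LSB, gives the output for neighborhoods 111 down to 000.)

  ### -> .   bit 7 = 0  t=0,i=0
  ##. -> #   bit 6 = 1  t=0,i=1
  #.# -> #   bit 5 = 1  t=0,i=2
  #.. -> #   bit 4 = 1  t=0,i=4
  .## -> .   bit 3 = 0  t=0,i=6
  .#. -> #   bit 2 = 1  t=0,i=3
  ..# -> #   bit 1 = 1  t=0,i=5
  ... -> .   bit 0 = 0  t=0,i=13
  bits 01110110 = 118

118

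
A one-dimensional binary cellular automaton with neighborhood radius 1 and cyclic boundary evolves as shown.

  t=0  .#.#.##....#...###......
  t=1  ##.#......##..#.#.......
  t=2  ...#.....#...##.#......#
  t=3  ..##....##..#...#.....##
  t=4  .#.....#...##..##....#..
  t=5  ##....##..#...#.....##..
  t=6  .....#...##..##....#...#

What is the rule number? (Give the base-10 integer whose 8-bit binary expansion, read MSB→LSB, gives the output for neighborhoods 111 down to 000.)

134

  nb ###: next=#  (t=0,i=16, bit7=1)
  nb ##.: next=.  (t=0,i=6, bit6=0)
  nb #.#: next=.  (t=0,i=2, bit5=0)
  nb #..: next=.  (t=0,i=7, bit4=0)
  nb .##: next=.  (t=0,i=5, bit3=0)
  nb .#.: next=#  (t=0,i=1, bit2=1)
  nb ..#: next=#  (t=0,i=0, bit1=1)
  nb ...: next=.  (t=0,i=8, bit0=0)
  bits 10000110 = 134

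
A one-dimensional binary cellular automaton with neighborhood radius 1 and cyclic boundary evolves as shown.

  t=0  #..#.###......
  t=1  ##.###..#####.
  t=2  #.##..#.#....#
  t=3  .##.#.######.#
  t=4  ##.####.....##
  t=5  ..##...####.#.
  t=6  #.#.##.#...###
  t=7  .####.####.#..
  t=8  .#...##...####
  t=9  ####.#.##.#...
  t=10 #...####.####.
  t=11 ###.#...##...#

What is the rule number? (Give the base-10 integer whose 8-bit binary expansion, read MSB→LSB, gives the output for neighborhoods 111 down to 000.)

  [7] ### => .  t=0,i=6
  [6] ##. => .  t=0,i=7
  [5] #.# => #  t=0,i=4
  [4] #.. => #  t=0,i=1
  [3] .## => #  t=0,i=5
  [2] .#. => #  t=0,i=0
  [1] ..# => .  t=0,i=2
  [0] ... => #  t=0,i=9
  bits 00111101 = 61

61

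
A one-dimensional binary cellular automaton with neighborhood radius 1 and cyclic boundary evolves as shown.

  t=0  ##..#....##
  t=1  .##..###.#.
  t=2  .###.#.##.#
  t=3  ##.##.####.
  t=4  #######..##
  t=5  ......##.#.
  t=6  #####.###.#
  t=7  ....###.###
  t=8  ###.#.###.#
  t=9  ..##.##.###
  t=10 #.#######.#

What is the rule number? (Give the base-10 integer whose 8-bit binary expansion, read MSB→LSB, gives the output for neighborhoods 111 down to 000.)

121

  ###|.  b7=0 t=0,i=0
  ##.|#  b6=1 t=0,i=1
  #.#|#  b5=1 t=1,i=8
  #..|#  b4=1 t=0,i=2
  .##|#  b3=1 t=0,i=9
  .#.|.  b2=0 t=0,i=4
  ..#|.  b1=0 t=0,i=3
  ...|#  b0=1 t=0,i=6
  bits 01111001 = 121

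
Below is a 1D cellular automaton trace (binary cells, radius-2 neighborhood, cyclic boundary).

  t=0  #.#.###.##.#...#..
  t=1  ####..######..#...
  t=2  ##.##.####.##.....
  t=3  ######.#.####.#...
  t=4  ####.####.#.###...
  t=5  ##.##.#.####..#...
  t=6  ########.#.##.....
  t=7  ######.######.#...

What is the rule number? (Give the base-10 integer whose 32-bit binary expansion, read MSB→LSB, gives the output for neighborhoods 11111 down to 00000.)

  ##### -> #   bit 31 = 1  t=1,i=8
  ####. -> .   bit 30 = 0  t=1,i=2
  ###.# -> #   bit 29 = 1  t=0,i=6
  ###.. -> #   bit 28 = 1  t=1,i=3
  ##.## -> #   bit 27 = 1  t=0,i=7
  ##.#. -> #   bit 26 = 1  t=0,i=10
  ##..# -> #   bit 25 = 1  t=1,i=4
  ##... -> .   bit 24 = 0  t=2,i=13
  #.### -> .   bit 23 = 0  t=0,i=4
  #.##. -> #   bit 22 = 1  t=0,i=8
  #.#.# -> #   bit 21 = 1  t=0,i=2
  #.#.. -> #   bit 20 = 1  t=0,i=11
  #..## -> .   bit 19 = 0  t=1,i=5
  #..#. -> .   bit 18 = 0  t=0,i=17
  #...# -> .   bit 17 = 0  t=0,i=13
  #.... -> #   bit 16 = 1  t=2,i=14
  .#### -> #   bit 15 = 1  t=1,i=1
  .###. -> .   bit 14 = 0  t=0,i=5
  .##.# -> #   bit 13 = 1  t=0,i=9
  .##.. -> #   bit 12 = 1  t=2,i=12
  .#.## -> #   bit 11 = 1  t=0,i=3
  .#.#. -> #   bit 10 = 1  t=0,i=1
  .#..# -> .   bit 9 = 0  t=0,i=16
  .#... -> .   bit 8 = 0  t=0,i=12
  ..### -> #   bit 7 = 1  t=1,i=0
  ..##. -> #   bit 6 = 1  t=2,i=0
  ..#.# -> #   bit 5 = 1  t=0,i=0
  ..#.. -> .   bit 4 = 0  t=0,i=15
  ...## -> .   bit 3 = 0  t=1,i=17
  ...#. -> #   bit 2 = 1  t=0,i=14
  ....# -> .   bit 1 = 0  t=2,i=16
  ..... -> .   bit 0 = 0  t=2,i=15
  bits 10111110011100011011110011100100 = 3195124964

3195124964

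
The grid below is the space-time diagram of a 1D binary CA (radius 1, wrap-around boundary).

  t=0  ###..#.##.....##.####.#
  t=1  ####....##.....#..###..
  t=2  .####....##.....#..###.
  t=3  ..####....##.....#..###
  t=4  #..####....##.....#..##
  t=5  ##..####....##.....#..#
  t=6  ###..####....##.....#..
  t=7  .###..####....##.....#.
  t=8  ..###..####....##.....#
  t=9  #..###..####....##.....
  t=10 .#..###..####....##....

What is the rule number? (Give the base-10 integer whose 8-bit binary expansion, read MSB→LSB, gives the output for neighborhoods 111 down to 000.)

208

  ### -> #   bit 7 = 1  t=0,i=0
  ##. -> #   bit 6 = 1  t=0,i=2
  #.# -> .   bit 5 = 0  t=0,i=6
  #.. -> #   bit 4 = 1  t=0,i=3
  .## -> .   bit 3 = 0  t=0,i=7
  .#. -> .   bit 2 = 0  t=0,i=5
  ..# -> .   bit 1 = 0  t=0,i=4
  ... -> .   bit 0 = 0  t=0,i=10
  bits 11010000 = 208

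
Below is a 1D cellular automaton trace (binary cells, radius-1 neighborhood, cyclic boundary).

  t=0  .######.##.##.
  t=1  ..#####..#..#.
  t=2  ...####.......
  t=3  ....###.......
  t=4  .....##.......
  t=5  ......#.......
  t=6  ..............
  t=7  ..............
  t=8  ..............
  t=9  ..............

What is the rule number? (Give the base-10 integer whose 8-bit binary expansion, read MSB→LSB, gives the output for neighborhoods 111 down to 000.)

192

  ### -> #   bit 7 = 1  t=0,i=2
  ##. -> #   bit 6 = 1  t=0,i=6
  #.# -> .   bit 5 = 0  t=0,i=7
  #.. -> .   bit 4 = 0  t=0,i=13
  .## -> .   bit 3 = 0  t=0,i=1
  .#. -> .   bit 2 = 0  t=1,i=9
  ..# -> .   bit 1 = 0  t=0,i=0
  ... -> .   bit 0 = 0  t=1,i=0
  bits 11000000 = 192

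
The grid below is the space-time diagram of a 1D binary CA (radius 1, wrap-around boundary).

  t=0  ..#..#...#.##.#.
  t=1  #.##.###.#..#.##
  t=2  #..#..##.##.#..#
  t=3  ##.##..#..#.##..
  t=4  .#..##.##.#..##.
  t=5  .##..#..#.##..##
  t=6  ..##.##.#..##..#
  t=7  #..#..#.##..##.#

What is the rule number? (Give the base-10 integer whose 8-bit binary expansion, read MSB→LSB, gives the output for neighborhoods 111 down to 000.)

  ### -> #   bit 7 = 1  t=1,i=6
  ##. -> #   bit 6 = 1  t=0,i=12
  #.# -> .   bit 5 = 0  t=0,i=10
  #.. -> #   bit 4 = 1  t=0,i=3
  .## -> .   bit 3 = 0  t=0,i=11
  .#. -> #   bit 2 = 1  t=0,i=2
  ..# -> .   bit 1 = 0  t=0,i=1
  ... -> #   bit 0 = 1  t=0,i=0
  bits 11010101 = 213

213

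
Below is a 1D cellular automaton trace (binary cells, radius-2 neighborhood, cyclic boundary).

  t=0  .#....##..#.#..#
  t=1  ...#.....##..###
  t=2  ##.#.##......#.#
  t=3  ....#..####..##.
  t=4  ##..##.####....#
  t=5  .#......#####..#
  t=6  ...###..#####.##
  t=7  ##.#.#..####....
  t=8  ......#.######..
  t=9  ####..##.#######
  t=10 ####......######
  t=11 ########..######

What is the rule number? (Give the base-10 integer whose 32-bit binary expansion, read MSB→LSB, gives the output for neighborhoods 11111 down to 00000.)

  ##### -> #   bit 31 = 1  t=5,i=10
  ####. -> #   bit 30 = 1  t=3,i=9
  ###.# -> .   bit 29 = 0  t=2,i=1
  ###.. -> #   bit 28 = 1  t=1,i=15
  ##.## -> .   bit 27 = 0  t=4,i=6
  ##.#. -> .   bit 26 = 0  t=2,i=2
  ##..# -> .   bit 25 = 0  t=0,i=8
  ##... -> #   bit 24 = 1  t=1,i=0
  #.### -> .   bit 23 = 0  t=2,i=15
  #.##. -> .   bit 22 = 0  t=2,i=5
  #.#.# -> .   bit 21 = 0  t=2,i=3
  #.#.. -> .   bit 20 = 0  t=0,i=1
  #..## -> .   bit 19 = 0  t=1,i=12
  #..#. -> #   bit 18 = 1  t=0,i=9
  #...# -> #   bit 17 = 1  t=1,i=1
  #.... -> #   bit 16 = 1  t=0,i=3
  .#### -> #   bit 15 = 1  t=3,i=8
  .###. -> .   bit 14 = 0  t=1,i=14
  .##.# -> .   bit 13 = 0  t=4,i=5
  .##.. -> .   bit 12 = 0  t=0,i=7
  .#.## -> #   bit 11 = 1  t=2,i=4
  .#.#. -> .   bit 10 = 0  t=0,i=0
  .#..# -> #   bit 9 = 1  t=0,i=13
  .#... -> .   bit 8 = 0  t=0,i=2
  ..### -> #   bit 7 = 1  t=1,i=13
  ..##. -> .   bit 6 = 0  t=0,i=6
  ..#.# -> #   bit 5 = 1  t=0,i=10
  ..#.. -> #   bit 4 = 1  t=1,i=3
  ...## -> .   bit 3 = 0  t=0,i=5
  ...#. -> .   bit 2 = 0  t=1,i=2
  ....# -> .   bit 1 = 0  t=0,i=4
  ..... -> #   bit 0 = 1  t=1,i=6
  bits 11010001000001111000101010110001 = 3506932401

3506932401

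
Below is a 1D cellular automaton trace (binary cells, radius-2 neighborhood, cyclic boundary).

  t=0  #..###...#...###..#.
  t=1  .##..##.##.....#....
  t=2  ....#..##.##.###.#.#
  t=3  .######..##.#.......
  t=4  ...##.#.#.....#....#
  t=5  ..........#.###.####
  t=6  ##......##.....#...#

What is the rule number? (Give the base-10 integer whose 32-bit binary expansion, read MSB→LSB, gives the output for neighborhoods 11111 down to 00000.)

  #####|#  b31=1 t=3,i=3
  ####.|.  b30=0 t=3,i=5
  ###.#|.  b29=0 t=2,i=15
  ###..|#  b28=1 t=0,i=5
  ##.##|#  b27=1 t=1,i=7
  ##.#.|.  b26=0 t=2,i=16
  ##..#|.  b25=0 t=0,i=16
  ##...|#  b24=1 t=0,i=6
  #.###|.  b23=0 t=2,i=13
  #.##.|#  b22=1 t=1,i=8
  #.#.#|.  b21=0 t=2,i=17
  #.#..|.  b20=0 t=0,i=0
  #..##|#  b19=1 t=0,i=2
  #..#.|.  b18=0 t=0,i=17
  #...#|.  b17=0 t=0,i=7
  #....|#  b16=1 t=1,i=11
  .####|.  b15=0 t=3,i=2
  .###.|.  b14=0 t=0,i=4
  .##.#|.  b13=0 t=1,i=6
  .##..|.  b12=0 t=1,i=2
  .#.##|.  b11=0 t=5,i=11
  .#.#.|.  b10=0 t=0,i=19
  .#..#|#  b9=1 t=0,i=1
  .#...|.  b8=0 t=0,i=10
  ..###|.  b7=0 t=0,i=3
  ..##.|.  b6=0 t=1,i=1
  ..#.#|.  b5=0 t=0,i=18
  ..#..|#  b4=1 t=0,i=9
  ...##|.  b3=0 t=0,i=12
  ...#.|#  b2=1 t=0,i=8
  ....#|#  b1=1 t=1,i=13
  .....|.  b0=0 t=1,i=12
  bits 10011001010010010000001000010110 = 2571698710

2571698710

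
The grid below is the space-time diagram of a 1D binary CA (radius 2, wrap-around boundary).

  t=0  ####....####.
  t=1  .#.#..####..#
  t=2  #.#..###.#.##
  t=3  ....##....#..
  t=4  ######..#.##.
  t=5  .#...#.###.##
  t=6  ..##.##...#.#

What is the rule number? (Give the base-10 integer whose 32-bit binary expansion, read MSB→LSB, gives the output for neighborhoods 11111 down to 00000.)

403619323

  nb #####: next=.  (t=4,i=2, bit31=0)
  nb ####.: next=.  (t=0,i=2, bit30=0)
  nb ###.#: next=.  (t=0,i=11, bit29=0)
  nb ###..: next=#  (t=0,i=3, bit28=1)
  nb ##.##: next=#  (t=0,i=12, bit27=1)
  nb ##.#.: next=.  (t=2,i=1, bit26=0)
  nb ##..#: next=.  (t=1,i=10, bit25=0)
  nb ##...: next=.  (t=0,i=4, bit24=0)
  nb #.###: next=.  (t=0,i=0, bit23=0)
  nb #.##.: next=.  (t=4,i=10, bit22=0)
  nb #.#.#: next=.  (t=1,i=1, bit21=0)
  nb #.#..: next=.  (t=1,i=3, bit20=0)
  nb #..##: next=#  (t=1,i=5, bit19=1)
  nb #..#.: next=#  (t=1,i=11, bit18=1)
  nb #...#: next=#  (t=5,i=3, bit17=1)
  nb #....: next=.  (t=0,i=5, bit16=0)
  nb .####: next=#  (t=0,i=1, bit15=1)
  nb .###.: next=.  (t=2,i=6, bit14=0)
  nb .##.#: next=#  (t=4,i=11, bit13=1)
  nb .##..: next=#  (t=3,i=5, bit12=1)
  nb .#.##: next=#  (t=2,i=10, bit11=1)
  nb .#.#.: next=#  (t=1,i=0, bit10=1)
  nb .#..#: next=.  (t=1,i=4, bit9=0)
  nb .#...: next=#  (t=3,i=11, bit8=1)
  nb ..###: next=#  (t=0,i=8, bit7=1)
  nb ..##.: next=#  (t=3,i=4, bit6=1)
  nb ..#.#: next=#  (t=1,i=12, bit5=1)
  nb ..#..: next=#  (t=3,i=10, bit4=1)
  nb ...##: next=#  (t=0,i=7, bit3=1)
  nb ...#.: next=.  (t=3,i=9, bit2=0)
  nb ....#: next=#  (t=0,i=6, bit1=1)
  nb .....: next=#  (t=3,i=0, bit0=1)
  bits 00011000000011101011110111111011 = 403619323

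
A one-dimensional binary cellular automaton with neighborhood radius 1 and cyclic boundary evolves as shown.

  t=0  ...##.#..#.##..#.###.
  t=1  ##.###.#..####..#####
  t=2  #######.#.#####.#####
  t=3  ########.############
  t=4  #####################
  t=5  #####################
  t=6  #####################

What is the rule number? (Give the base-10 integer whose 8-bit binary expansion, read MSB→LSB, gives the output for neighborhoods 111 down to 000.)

  ###|#  b7=1 t=0,i=18
  ##.|#  b6=1 t=0,i=4
  #.#|#  b5=1 t=0,i=5
  #..|#  b4=1 t=0,i=7
  .##|#  b3=1 t=0,i=3
  .#.|.  b2=0 t=0,i=6
  ..#|.  b1=0 t=0,i=2
  ...|#  b0=1 t=0,i=0
  bits 11111001 = 249

249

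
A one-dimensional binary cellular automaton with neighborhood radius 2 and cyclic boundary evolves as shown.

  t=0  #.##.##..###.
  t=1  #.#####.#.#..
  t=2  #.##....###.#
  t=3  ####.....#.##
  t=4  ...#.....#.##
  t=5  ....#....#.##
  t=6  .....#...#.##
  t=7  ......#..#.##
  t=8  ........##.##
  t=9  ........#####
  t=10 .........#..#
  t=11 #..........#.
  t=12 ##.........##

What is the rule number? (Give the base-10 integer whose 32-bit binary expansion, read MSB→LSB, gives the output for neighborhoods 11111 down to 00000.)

419231072

  nb #####: next=.  (t=1,i=4, bit31=0)
  nb ####.: next=.  (t=1,i=5, bit30=0)
  nb ###.#: next=.  (t=0,i=11, bit29=0)
  nb ###..: next=#  (t=3,i=3, bit28=1)
  nb ##.##: next=#  (t=0,i=4, bit27=1)
  nb ##.#.: next=.  (t=0,i=12, bit26=0)
  nb ##..#: next=.  (t=0,i=7, bit25=0)
  nb ##...: next=.  (t=2,i=4, bit24=0)
  nb #.###: next=#  (t=1,i=2, bit23=1)
  nb #.##.: next=#  (t=0,i=2, bit22=1)
  nb #.#.#: next=#  (t=0,i=0, bit21=1)
  nb #.#..: next=#  (t=1,i=10, bit20=1)
  nb #..##: next=#  (t=0,i=8, bit19=1)
  nb #..#.: next=#  (t=1,i=12, bit18=1)
  nb #...#: next=.  (t=4,i=1, bit17=0)
  nb #....: next=.  (t=2,i=5, bit16=0)
  nb .####: next=#  (t=1,i=3, bit15=1)
  nb .###.: next=#  (t=0,i=10, bit14=1)
  nb .##.#: next=#  (t=0,i=3, bit13=1)
  nb .##..: next=#  (t=0,i=6, bit12=1)
  nb .#.##: next=.  (t=0,i=1, bit11=0)
  nb .#.#.: next=#  (t=1,i=9, bit10=1)
  nb .#..#: next=.  (t=1,i=11, bit9=0)
  nb .#...: next=#  (t=4,i=4, bit8=1)
  nb ..###: next=.  (t=0,i=9, bit7=0)
  nb ..##.: next=#  (t=8,i=8, bit6=1)
  nb ..#.#: next=#  (t=1,i=0, bit5=1)
  nb ..#..: next=.  (t=4,i=3, bit4=0)
  nb ...##: next=.  (t=2,i=7, bit3=0)
  nb ...#.: next=.  (t=3,i=8, bit2=0)
  nb ....#: next=.  (t=2,i=6, bit1=0)
  nb .....: next=.  (t=3,i=6, bit0=0)
  bits 00011000111111001111010101100000 = 419231072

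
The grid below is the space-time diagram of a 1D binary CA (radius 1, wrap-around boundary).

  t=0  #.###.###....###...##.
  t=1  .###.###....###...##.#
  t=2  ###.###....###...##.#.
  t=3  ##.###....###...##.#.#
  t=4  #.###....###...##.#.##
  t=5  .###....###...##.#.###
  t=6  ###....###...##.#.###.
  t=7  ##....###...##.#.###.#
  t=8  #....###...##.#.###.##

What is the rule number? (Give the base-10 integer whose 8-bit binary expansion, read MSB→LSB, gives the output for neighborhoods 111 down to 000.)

  [7] ### => #  t=0,i=3
  [6] ##. => .  t=0,i=4
  [5] #.# => #  t=0,i=1
  [4] #.. => .  t=0,i=9
  [3] .## => #  t=0,i=2
  [2] .#. => .  t=0,i=0
  [1] ..# => #  t=0,i=12
  [0] ... => .  t=0,i=10
  bits 10101010 = 170

170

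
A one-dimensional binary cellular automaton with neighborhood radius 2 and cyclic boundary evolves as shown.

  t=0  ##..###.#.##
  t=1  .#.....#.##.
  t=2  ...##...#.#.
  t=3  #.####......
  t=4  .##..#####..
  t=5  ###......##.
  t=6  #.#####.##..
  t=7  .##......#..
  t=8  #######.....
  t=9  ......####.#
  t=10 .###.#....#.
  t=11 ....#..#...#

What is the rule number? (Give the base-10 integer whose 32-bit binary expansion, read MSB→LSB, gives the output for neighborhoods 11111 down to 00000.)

360782409

  #####|.  b31=0 t=4,i=7
  ####.|.  b30=0 t=0,i=0
  ###.#|.  b29=0 t=0,i=6
  ###..|#  b28=1 t=0,i=1
  ##.##|.  b27=0 t=5,i=11
  ##.#.|#  b26=1 t=0,i=7
  ##..#|.  b25=0 t=0,i=2
  ##...|#  b24=1 t=2,i=5
  #.###|#  b23=1 t=0,i=10
  #.##.|.  b22=0 t=1,i=9
  #.#.#|.  b21=0 t=0,i=8
  #.#..|.  b20=0 t=2,i=10
  #..##|.  b19=0 t=0,i=3
  #..#.|.  b18=0 t=1,i=0
  #...#|.  b17=0 t=2,i=6
  #....|#  b16=1 t=1,i=3
  .####|.  b15=0 t=0,i=11
  .###.|.  b14=0 t=0,i=5
  .##.#|.  b13=0 t=5,i=10
  .##..|#  b12=1 t=1,i=10
  .#.##|#  b11=1 t=0,i=9
  .#.#.|.  b10=0 t=2,i=9
  .#..#|#  b9=1 t=10,i=11
  .#...|.  b8=0 t=1,i=2
  ..###|.  b7=0 t=0,i=4
  ..##.|#  b6=1 t=2,i=3
  ..#.#|.  b5=0 t=1,i=7
  ..#..|.  b4=0 t=1,i=1
  ...##|#  b3=1 t=2,i=2
  ...#.|.  b2=0 t=1,i=6
  ....#|.  b1=0 t=1,i=5
  .....|#  b0=1 t=1,i=4
  bits 00010101100000010001101001001001 = 360782409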